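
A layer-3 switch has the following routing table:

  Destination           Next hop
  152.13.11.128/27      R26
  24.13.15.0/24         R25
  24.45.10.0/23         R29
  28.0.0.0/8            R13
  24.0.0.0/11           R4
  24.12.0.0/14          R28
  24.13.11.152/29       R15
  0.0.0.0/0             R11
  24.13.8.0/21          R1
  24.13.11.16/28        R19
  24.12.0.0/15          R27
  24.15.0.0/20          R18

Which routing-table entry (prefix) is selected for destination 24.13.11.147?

24.13.8.0/21

Entries matching 24.13.11.147:
  0.0.0.0/0 (default, matches everything)
  24.0.0.0/11 (24.0.0.0 - 24.31.255.255)
  24.12.0.0/14 (24.12.0.0 - 24.15.255.255)
  24.12.0.0/15 (24.12.0.0 - 24.13.255.255)
  24.13.8.0/21 (24.13.8.0 - 24.13.15.255)
Most specific is 24.13.8.0/21.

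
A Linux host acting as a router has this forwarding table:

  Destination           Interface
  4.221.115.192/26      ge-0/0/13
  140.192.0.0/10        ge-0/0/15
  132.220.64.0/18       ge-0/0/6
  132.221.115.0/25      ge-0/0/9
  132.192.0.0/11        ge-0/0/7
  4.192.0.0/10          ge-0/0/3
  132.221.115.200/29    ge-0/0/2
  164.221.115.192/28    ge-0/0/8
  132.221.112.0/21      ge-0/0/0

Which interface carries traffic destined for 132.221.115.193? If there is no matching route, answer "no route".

Routes whose prefix contains 132.221.115.193:
  132.192.0.0/11 (132.192.0.0 - 132.223.255.255) -> ge-0/0/7
  132.221.112.0/21 (132.221.112.0 - 132.221.119.255) -> ge-0/0/0
More-specific entries that do NOT match:
  132.221.115.200/29 (132.221.115.200 - 132.221.115.207) does not contain 132.221.115.193
  164.221.115.192/28 (164.221.115.192 - 164.221.115.207) does not contain 132.221.115.193
  4.221.115.192/26 (4.221.115.192 - 4.221.115.255) does not contain 132.221.115.193
  132.221.115.0/25 (132.221.115.0 - 132.221.115.127) does not contain 132.221.115.193
Longest matching prefix is /21 -> interface ge-0/0/0.

ge-0/0/0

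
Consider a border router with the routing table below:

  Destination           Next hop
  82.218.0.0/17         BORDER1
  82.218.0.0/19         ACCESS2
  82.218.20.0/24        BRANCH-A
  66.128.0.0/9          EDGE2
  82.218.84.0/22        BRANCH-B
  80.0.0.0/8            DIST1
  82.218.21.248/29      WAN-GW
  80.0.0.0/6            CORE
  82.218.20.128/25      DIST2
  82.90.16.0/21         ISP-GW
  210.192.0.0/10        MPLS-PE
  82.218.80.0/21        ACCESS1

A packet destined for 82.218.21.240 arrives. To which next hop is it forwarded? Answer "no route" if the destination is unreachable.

Routes whose prefix contains 82.218.21.240:
  80.0.0.0/6 (80.0.0.0 - 83.255.255.255) -> CORE
  82.218.0.0/17 (82.218.0.0 - 82.218.127.255) -> BORDER1
  82.218.0.0/19 (82.218.0.0 - 82.218.31.255) -> ACCESS2
More-specific entries that do NOT match:
  82.218.21.248/29 (82.218.21.248 - 82.218.21.255) does not contain 82.218.21.240
  82.218.20.128/25 (82.218.20.128 - 82.218.20.255) does not contain 82.218.21.240
  82.218.20.0/24 (82.218.20.0 - 82.218.20.255) does not contain 82.218.21.240
  82.218.84.0/22 (82.218.84.0 - 82.218.87.255) does not contain 82.218.21.240
  82.90.16.0/21 (82.90.16.0 - 82.90.23.255) does not contain 82.218.21.240
  82.218.80.0/21 (82.218.80.0 - 82.218.87.255) does not contain 82.218.21.240
Longest matching prefix is /19 -> next hop ACCESS2.

ACCESS2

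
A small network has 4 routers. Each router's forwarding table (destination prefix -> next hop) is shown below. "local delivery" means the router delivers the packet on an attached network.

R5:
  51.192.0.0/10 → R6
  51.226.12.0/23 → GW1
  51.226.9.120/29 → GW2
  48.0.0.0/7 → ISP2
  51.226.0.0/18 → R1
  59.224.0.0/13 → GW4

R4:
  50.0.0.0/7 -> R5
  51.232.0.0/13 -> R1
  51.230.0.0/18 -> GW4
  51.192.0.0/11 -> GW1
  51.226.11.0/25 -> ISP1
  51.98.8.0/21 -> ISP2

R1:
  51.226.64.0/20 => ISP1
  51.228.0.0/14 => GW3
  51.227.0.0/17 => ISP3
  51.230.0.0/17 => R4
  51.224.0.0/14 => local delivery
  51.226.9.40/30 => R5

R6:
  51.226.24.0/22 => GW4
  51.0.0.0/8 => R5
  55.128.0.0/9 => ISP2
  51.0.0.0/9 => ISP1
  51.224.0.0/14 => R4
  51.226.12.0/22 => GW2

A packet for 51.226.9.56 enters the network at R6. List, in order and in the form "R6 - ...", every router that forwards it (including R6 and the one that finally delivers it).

At R6: longest match for 51.226.9.56 is 51.224.0.0/14 -> R4
At R4: longest match for 51.226.9.56 is 50.0.0.0/7 -> R5
At R5: longest match for 51.226.9.56 is 51.226.0.0/18 -> R1
At R1: longest match for 51.226.9.56 is 51.224.0.0/14 -> local delivery

R6 - R4 - R5 - R1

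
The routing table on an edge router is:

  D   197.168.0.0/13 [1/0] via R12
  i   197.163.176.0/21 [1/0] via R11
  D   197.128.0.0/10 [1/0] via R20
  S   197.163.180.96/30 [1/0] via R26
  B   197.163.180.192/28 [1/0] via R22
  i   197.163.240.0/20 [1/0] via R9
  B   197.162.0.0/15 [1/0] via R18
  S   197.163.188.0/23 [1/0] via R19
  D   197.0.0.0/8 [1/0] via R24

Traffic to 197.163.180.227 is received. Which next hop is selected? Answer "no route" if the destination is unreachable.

Routes whose prefix contains 197.163.180.227:
  197.0.0.0/8 (197.0.0.0 - 197.255.255.255) -> R24
  197.128.0.0/10 (197.128.0.0 - 197.191.255.255) -> R20
  197.162.0.0/15 (197.162.0.0 - 197.163.255.255) -> R18
  197.163.176.0/21 (197.163.176.0 - 197.163.183.255) -> R11
More-specific entries that do NOT match:
  197.163.180.96/30 (197.163.180.96 - 197.163.180.99) does not contain 197.163.180.227
  197.163.180.192/28 (197.163.180.192 - 197.163.180.207) does not contain 197.163.180.227
  197.163.188.0/23 (197.163.188.0 - 197.163.189.255) does not contain 197.163.180.227
Longest matching prefix is /21 -> next hop R11.

R11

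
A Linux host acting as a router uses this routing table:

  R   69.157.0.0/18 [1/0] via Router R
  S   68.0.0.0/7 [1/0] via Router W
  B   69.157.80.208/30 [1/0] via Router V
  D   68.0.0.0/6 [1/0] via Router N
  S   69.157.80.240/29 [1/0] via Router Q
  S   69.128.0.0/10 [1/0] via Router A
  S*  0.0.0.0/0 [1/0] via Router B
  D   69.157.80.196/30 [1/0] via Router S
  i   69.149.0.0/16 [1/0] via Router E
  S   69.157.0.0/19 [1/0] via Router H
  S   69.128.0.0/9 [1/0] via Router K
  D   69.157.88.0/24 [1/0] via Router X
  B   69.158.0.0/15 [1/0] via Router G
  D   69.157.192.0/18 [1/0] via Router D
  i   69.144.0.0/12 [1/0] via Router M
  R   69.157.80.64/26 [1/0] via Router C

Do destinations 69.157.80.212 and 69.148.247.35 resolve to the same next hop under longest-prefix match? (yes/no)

69.157.80.212: longest match 69.144.0.0/12 -> Router M
69.148.247.35: longest match 69.144.0.0/12 -> Router M

yes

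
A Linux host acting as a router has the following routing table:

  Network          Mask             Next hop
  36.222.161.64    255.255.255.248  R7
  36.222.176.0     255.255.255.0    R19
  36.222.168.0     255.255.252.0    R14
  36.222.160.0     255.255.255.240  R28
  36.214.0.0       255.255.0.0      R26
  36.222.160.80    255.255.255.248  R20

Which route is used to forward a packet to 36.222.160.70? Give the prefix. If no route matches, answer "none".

36.222.160.70 is outside every listed prefix and there is no default route.

none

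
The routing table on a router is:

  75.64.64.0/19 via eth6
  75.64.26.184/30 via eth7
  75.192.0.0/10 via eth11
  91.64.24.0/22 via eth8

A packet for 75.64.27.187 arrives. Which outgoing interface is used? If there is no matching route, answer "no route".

no route

No entry's prefix contains 75.64.27.187; there is no default route.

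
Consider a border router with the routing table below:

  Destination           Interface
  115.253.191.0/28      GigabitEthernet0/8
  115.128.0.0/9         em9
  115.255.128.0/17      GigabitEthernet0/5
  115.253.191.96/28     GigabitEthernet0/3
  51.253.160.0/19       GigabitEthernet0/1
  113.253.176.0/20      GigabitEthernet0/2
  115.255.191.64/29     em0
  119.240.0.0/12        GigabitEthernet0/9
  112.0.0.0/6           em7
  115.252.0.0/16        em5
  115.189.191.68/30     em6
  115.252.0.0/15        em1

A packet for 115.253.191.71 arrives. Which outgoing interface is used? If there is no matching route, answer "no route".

em1

Routes whose prefix contains 115.253.191.71:
  112.0.0.0/6 (112.0.0.0 - 115.255.255.255) -> em7
  115.128.0.0/9 (115.128.0.0 - 115.255.255.255) -> em9
  115.252.0.0/15 (115.252.0.0 - 115.253.255.255) -> em1
More-specific entries that do NOT match:
  115.189.191.68/30 (115.189.191.68 - 115.189.191.71) does not contain 115.253.191.71
  115.255.191.64/29 (115.255.191.64 - 115.255.191.71) does not contain 115.253.191.71
  115.253.191.0/28 (115.253.191.0 - 115.253.191.15) does not contain 115.253.191.71
  115.253.191.96/28 (115.253.191.96 - 115.253.191.111) does not contain 115.253.191.71
  113.253.176.0/20 (113.253.176.0 - 113.253.191.255) does not contain 115.253.191.71
  51.253.160.0/19 (51.253.160.0 - 51.253.191.255) does not contain 115.253.191.71
  115.255.128.0/17 (115.255.128.0 - 115.255.255.255) does not contain 115.253.191.71
  115.252.0.0/16 (115.252.0.0 - 115.252.255.255) does not contain 115.253.191.71
Longest matching prefix is /15 -> interface em1.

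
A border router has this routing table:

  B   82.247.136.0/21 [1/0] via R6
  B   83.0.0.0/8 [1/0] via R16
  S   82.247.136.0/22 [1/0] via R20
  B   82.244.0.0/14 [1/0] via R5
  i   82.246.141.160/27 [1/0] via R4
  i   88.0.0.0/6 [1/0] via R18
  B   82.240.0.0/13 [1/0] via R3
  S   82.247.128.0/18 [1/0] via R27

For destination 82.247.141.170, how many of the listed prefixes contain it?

Prefixes containing 82.247.141.170:
  82.240.0.0/13 (82.240.0.0 - 82.247.255.255)
  82.244.0.0/14 (82.244.0.0 - 82.247.255.255)
  82.247.128.0/18 (82.247.128.0 - 82.247.191.255)
  82.247.136.0/21 (82.247.136.0 - 82.247.143.255)
Total matching entries: 4.

4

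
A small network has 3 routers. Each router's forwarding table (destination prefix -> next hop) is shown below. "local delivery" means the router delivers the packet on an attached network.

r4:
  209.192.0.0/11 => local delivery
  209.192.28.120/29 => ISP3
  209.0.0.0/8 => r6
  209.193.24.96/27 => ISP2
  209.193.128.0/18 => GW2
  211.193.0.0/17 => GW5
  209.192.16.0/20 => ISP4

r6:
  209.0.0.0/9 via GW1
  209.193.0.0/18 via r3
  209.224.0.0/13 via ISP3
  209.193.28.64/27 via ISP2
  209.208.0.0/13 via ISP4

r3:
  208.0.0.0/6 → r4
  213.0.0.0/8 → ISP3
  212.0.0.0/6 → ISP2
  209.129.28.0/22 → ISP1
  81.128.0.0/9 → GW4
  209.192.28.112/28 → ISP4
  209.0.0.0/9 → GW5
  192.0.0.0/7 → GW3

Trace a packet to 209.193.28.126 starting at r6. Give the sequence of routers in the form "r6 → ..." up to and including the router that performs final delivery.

At r6: longest match for 209.193.28.126 is 209.193.0.0/18 -> r3
At r3: longest match for 209.193.28.126 is 208.0.0.0/6 -> r4
At r4: longest match for 209.193.28.126 is 209.192.0.0/11 -> local delivery

r6 → r3 → r4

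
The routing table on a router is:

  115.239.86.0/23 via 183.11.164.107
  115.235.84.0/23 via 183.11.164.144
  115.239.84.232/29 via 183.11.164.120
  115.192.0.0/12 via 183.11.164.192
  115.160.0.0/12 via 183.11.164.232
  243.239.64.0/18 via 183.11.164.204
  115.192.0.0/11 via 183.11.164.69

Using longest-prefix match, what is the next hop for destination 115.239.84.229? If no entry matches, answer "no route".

No entry's prefix contains 115.239.84.229; there is no default route.

no route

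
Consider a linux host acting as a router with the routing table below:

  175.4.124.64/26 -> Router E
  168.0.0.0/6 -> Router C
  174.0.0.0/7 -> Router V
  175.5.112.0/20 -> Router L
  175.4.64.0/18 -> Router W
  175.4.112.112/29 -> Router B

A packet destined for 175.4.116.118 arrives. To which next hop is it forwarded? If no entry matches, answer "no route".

Routes whose prefix contains 175.4.116.118:
  174.0.0.0/7 (174.0.0.0 - 175.255.255.255) -> Router V
  175.4.64.0/18 (175.4.64.0 - 175.4.127.255) -> Router W
More-specific entries that do NOT match:
  175.4.112.112/29 (175.4.112.112 - 175.4.112.119) does not contain 175.4.116.118
  175.4.124.64/26 (175.4.124.64 - 175.4.124.127) does not contain 175.4.116.118
  175.5.112.0/20 (175.5.112.0 - 175.5.127.255) does not contain 175.4.116.118
Longest matching prefix is /18 -> next hop Router W.

Router W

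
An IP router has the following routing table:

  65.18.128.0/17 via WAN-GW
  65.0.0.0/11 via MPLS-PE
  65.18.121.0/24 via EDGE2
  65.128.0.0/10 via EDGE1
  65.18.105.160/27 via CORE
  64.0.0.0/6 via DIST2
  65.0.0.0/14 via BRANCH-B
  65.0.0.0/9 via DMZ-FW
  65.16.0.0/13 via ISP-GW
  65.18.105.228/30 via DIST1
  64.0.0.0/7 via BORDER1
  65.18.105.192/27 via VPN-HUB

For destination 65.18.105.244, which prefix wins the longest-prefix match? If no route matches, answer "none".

Entries matching 65.18.105.244:
  64.0.0.0/6 (64.0.0.0 - 67.255.255.255)
  64.0.0.0/7 (64.0.0.0 - 65.255.255.255)
  65.0.0.0/9 (65.0.0.0 - 65.127.255.255)
  65.0.0.0/11 (65.0.0.0 - 65.31.255.255)
  65.16.0.0/13 (65.16.0.0 - 65.23.255.255)
Most specific is 65.16.0.0/13.

65.16.0.0/13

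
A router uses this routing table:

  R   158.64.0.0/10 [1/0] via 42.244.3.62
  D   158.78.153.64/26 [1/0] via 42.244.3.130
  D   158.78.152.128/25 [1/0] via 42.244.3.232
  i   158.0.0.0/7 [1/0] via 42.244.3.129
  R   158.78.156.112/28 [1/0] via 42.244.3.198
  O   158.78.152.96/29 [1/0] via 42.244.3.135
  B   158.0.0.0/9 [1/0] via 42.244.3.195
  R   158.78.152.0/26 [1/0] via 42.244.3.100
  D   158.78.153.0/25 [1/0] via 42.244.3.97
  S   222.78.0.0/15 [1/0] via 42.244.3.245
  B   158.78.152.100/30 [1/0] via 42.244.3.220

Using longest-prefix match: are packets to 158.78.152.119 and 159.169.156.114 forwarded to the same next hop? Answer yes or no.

158.78.152.119: longest match 158.64.0.0/10 -> 42.244.3.62
159.169.156.114: longest match 158.0.0.0/7 -> 42.244.3.129

no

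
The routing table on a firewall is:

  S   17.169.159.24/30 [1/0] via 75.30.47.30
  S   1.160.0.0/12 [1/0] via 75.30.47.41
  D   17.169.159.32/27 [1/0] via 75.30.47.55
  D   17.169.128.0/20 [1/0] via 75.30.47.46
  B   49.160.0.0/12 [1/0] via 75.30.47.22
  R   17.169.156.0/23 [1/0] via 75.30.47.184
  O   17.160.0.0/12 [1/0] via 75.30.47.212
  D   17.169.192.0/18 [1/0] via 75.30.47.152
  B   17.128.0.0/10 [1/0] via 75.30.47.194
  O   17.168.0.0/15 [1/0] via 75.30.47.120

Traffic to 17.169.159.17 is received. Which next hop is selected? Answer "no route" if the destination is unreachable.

Routes whose prefix contains 17.169.159.17:
  17.128.0.0/10 (17.128.0.0 - 17.191.255.255) -> 75.30.47.194
  17.160.0.0/12 (17.160.0.0 - 17.175.255.255) -> 75.30.47.212
  17.168.0.0/15 (17.168.0.0 - 17.169.255.255) -> 75.30.47.120
More-specific entries that do NOT match:
  17.169.159.24/30 (17.169.159.24 - 17.169.159.27) does not contain 17.169.159.17
  17.169.159.32/27 (17.169.159.32 - 17.169.159.63) does not contain 17.169.159.17
  17.169.156.0/23 (17.169.156.0 - 17.169.157.255) does not contain 17.169.159.17
  17.169.128.0/20 (17.169.128.0 - 17.169.143.255) does not contain 17.169.159.17
  17.169.192.0/18 (17.169.192.0 - 17.169.255.255) does not contain 17.169.159.17
Longest matching prefix is /15 -> next hop 75.30.47.120.

75.30.47.120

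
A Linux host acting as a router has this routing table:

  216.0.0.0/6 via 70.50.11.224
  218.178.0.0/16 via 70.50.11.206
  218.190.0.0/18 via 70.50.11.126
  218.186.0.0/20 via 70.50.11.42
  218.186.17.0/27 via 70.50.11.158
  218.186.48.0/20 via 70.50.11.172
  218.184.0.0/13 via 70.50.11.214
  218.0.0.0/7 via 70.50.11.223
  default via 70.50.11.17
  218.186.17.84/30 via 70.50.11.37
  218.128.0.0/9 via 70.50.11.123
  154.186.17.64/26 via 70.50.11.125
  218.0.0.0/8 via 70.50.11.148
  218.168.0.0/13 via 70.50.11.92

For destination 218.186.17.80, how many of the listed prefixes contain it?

Prefixes containing 218.186.17.80:
  0.0.0.0/0 (default, matches everything)
  216.0.0.0/6 (216.0.0.0 - 219.255.255.255)
  218.0.0.0/7 (218.0.0.0 - 219.255.255.255)
  218.0.0.0/8 (218.0.0.0 - 218.255.255.255)
  218.128.0.0/9 (218.128.0.0 - 218.255.255.255)
  218.184.0.0/13 (218.184.0.0 - 218.191.255.255)
Total matching entries: 6.

6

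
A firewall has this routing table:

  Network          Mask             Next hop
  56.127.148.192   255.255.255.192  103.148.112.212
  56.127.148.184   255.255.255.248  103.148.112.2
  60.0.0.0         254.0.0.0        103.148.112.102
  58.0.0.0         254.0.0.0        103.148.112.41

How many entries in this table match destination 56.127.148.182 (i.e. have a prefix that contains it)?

0

No listed prefix contains 56.127.148.182.
Total matching entries: 0.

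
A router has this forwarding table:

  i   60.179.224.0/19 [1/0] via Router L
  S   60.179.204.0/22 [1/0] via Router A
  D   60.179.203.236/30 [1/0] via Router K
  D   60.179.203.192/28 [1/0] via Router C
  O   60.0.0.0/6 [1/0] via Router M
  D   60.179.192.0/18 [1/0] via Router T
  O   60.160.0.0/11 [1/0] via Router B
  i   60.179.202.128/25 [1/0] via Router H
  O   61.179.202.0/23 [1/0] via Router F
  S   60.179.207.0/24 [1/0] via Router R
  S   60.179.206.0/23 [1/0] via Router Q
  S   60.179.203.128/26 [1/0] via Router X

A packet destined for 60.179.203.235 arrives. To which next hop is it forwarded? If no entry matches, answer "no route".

Routes whose prefix contains 60.179.203.235:
  60.0.0.0/6 (60.0.0.0 - 63.255.255.255) -> Router M
  60.160.0.0/11 (60.160.0.0 - 60.191.255.255) -> Router B
  60.179.192.0/18 (60.179.192.0 - 60.179.255.255) -> Router T
More-specific entries that do NOT match:
  60.179.203.236/30 (60.179.203.236 - 60.179.203.239) does not contain 60.179.203.235
  60.179.203.192/28 (60.179.203.192 - 60.179.203.207) does not contain 60.179.203.235
  60.179.203.128/26 (60.179.203.128 - 60.179.203.191) does not contain 60.179.203.235
  60.179.202.128/25 (60.179.202.128 - 60.179.202.255) does not contain 60.179.203.235
  60.179.207.0/24 (60.179.207.0 - 60.179.207.255) does not contain 60.179.203.235
  61.179.202.0/23 (61.179.202.0 - 61.179.203.255) does not contain 60.179.203.235
  60.179.206.0/23 (60.179.206.0 - 60.179.207.255) does not contain 60.179.203.235
  60.179.204.0/22 (60.179.204.0 - 60.179.207.255) does not contain 60.179.203.235
  60.179.224.0/19 (60.179.224.0 - 60.179.255.255) does not contain 60.179.203.235
Longest matching prefix is /18 -> next hop Router T.

Router T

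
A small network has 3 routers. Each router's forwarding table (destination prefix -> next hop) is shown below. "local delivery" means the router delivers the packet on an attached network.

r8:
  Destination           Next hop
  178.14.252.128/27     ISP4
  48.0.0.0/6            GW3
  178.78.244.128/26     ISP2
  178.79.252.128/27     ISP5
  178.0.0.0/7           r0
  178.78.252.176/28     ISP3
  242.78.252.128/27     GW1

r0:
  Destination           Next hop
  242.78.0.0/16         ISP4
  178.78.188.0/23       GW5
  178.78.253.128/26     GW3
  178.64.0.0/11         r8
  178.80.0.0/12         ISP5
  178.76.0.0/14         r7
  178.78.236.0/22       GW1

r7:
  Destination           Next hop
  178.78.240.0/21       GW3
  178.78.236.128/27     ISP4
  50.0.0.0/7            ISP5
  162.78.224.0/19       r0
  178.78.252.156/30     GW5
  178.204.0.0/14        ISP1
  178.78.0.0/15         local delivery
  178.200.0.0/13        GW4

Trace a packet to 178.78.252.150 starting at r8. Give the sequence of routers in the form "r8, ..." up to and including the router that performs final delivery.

r8, r0, r7

At r8: longest match for 178.78.252.150 is 178.0.0.0/7 -> r0
At r0: longest match for 178.78.252.150 is 178.76.0.0/14 -> r7
At r7: longest match for 178.78.252.150 is 178.78.0.0/15 -> local delivery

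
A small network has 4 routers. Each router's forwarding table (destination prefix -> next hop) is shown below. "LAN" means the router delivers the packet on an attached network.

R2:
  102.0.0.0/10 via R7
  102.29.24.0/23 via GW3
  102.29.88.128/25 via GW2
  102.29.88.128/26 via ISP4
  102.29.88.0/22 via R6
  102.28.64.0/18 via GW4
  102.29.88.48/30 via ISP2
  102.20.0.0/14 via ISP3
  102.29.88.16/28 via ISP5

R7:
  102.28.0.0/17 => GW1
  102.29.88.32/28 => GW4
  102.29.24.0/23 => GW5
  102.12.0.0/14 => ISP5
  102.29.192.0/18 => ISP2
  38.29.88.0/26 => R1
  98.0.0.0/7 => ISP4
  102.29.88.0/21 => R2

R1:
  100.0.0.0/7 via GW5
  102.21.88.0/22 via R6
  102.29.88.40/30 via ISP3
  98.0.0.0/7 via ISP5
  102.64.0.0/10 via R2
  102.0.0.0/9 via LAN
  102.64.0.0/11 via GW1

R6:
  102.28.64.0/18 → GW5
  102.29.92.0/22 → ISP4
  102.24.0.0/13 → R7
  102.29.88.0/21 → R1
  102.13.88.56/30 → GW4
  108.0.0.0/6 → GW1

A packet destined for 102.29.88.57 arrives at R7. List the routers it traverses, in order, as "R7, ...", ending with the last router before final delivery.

R7, R2, R6, R1

At R7: longest match for 102.29.88.57 is 102.29.88.0/21 -> R2
At R2: longest match for 102.29.88.57 is 102.29.88.0/22 -> R6
At R6: longest match for 102.29.88.57 is 102.29.88.0/21 -> R1
At R1: longest match for 102.29.88.57 is 102.0.0.0/9 -> LAN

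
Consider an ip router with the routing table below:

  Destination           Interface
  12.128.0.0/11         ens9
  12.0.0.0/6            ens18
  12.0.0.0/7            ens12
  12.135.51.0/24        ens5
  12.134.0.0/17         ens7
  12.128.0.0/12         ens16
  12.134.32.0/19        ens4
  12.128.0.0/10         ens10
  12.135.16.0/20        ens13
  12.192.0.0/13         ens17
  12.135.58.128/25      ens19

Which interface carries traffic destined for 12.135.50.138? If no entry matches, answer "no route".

ens16

Routes whose prefix contains 12.135.50.138:
  12.0.0.0/6 (12.0.0.0 - 15.255.255.255) -> ens18
  12.0.0.0/7 (12.0.0.0 - 13.255.255.255) -> ens12
  12.128.0.0/10 (12.128.0.0 - 12.191.255.255) -> ens10
  12.128.0.0/11 (12.128.0.0 - 12.159.255.255) -> ens9
  12.128.0.0/12 (12.128.0.0 - 12.143.255.255) -> ens16
More-specific entries that do NOT match:
  12.135.58.128/25 (12.135.58.128 - 12.135.58.255) does not contain 12.135.50.138
  12.135.51.0/24 (12.135.51.0 - 12.135.51.255) does not contain 12.135.50.138
  12.135.16.0/20 (12.135.16.0 - 12.135.31.255) does not contain 12.135.50.138
  12.134.32.0/19 (12.134.32.0 - 12.134.63.255) does not contain 12.135.50.138
  12.134.0.0/17 (12.134.0.0 - 12.134.127.255) does not contain 12.135.50.138
  12.192.0.0/13 (12.192.0.0 - 12.199.255.255) does not contain 12.135.50.138
Longest matching prefix is /12 -> interface ens16.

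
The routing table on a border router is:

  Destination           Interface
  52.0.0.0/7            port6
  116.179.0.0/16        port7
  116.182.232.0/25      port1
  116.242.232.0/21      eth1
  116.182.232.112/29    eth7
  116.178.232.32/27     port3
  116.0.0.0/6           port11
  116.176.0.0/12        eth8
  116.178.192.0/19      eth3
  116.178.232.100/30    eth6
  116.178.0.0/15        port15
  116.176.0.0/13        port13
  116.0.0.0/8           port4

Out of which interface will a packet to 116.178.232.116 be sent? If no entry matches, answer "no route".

Routes whose prefix contains 116.178.232.116:
  116.0.0.0/6 (116.0.0.0 - 119.255.255.255) -> port11
  116.0.0.0/8 (116.0.0.0 - 116.255.255.255) -> port4
  116.176.0.0/12 (116.176.0.0 - 116.191.255.255) -> eth8
  116.176.0.0/13 (116.176.0.0 - 116.183.255.255) -> port13
  116.178.0.0/15 (116.178.0.0 - 116.179.255.255) -> port15
More-specific entries that do NOT match:
  116.178.232.100/30 (116.178.232.100 - 116.178.232.103) does not contain 116.178.232.116
  116.182.232.112/29 (116.182.232.112 - 116.182.232.119) does not contain 116.178.232.116
  116.178.232.32/27 (116.178.232.32 - 116.178.232.63) does not contain 116.178.232.116
  116.182.232.0/25 (116.182.232.0 - 116.182.232.127) does not contain 116.178.232.116
  116.242.232.0/21 (116.242.232.0 - 116.242.239.255) does not contain 116.178.232.116
  116.178.192.0/19 (116.178.192.0 - 116.178.223.255) does not contain 116.178.232.116
  116.179.0.0/16 (116.179.0.0 - 116.179.255.255) does not contain 116.178.232.116
Longest matching prefix is /15 -> interface port15.

port15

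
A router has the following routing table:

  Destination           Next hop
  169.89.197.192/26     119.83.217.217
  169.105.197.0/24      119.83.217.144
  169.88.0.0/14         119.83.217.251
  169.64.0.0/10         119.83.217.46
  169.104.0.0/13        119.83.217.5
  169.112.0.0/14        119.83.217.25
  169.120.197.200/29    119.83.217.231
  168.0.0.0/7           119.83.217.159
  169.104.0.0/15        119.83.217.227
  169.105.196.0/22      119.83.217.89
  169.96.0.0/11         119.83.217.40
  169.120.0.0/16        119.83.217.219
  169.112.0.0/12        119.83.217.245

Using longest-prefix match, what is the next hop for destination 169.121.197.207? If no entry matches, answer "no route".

Routes whose prefix contains 169.121.197.207:
  168.0.0.0/7 (168.0.0.0 - 169.255.255.255) -> 119.83.217.159
  169.64.0.0/10 (169.64.0.0 - 169.127.255.255) -> 119.83.217.46
  169.96.0.0/11 (169.96.0.0 - 169.127.255.255) -> 119.83.217.40
  169.112.0.0/12 (169.112.0.0 - 169.127.255.255) -> 119.83.217.245
More-specific entries that do NOT match:
  169.120.197.200/29 (169.120.197.200 - 169.120.197.207) does not contain 169.121.197.207
  169.89.197.192/26 (169.89.197.192 - 169.89.197.255) does not contain 169.121.197.207
  169.105.197.0/24 (169.105.197.0 - 169.105.197.255) does not contain 169.121.197.207
  169.105.196.0/22 (169.105.196.0 - 169.105.199.255) does not contain 169.121.197.207
  169.120.0.0/16 (169.120.0.0 - 169.120.255.255) does not contain 169.121.197.207
  169.104.0.0/15 (169.104.0.0 - 169.105.255.255) does not contain 169.121.197.207
  169.88.0.0/14 (169.88.0.0 - 169.91.255.255) does not contain 169.121.197.207
  169.112.0.0/14 (169.112.0.0 - 169.115.255.255) does not contain 169.121.197.207
  169.104.0.0/13 (169.104.0.0 - 169.111.255.255) does not contain 169.121.197.207
Longest matching prefix is /12 -> next hop 119.83.217.245.

119.83.217.245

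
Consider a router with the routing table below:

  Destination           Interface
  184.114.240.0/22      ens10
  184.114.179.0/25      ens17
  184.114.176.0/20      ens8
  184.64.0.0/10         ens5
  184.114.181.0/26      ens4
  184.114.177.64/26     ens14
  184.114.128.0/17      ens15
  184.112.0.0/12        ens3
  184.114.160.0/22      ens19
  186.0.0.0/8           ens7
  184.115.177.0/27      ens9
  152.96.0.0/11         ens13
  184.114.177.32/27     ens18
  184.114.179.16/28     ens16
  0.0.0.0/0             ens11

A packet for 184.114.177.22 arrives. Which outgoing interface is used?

ens8

Routes whose prefix contains 184.114.177.22:
  0.0.0.0/0 (default, matches everything) -> ens11
  184.64.0.0/10 (184.64.0.0 - 184.127.255.255) -> ens5
  184.112.0.0/12 (184.112.0.0 - 184.127.255.255) -> ens3
  184.114.128.0/17 (184.114.128.0 - 184.114.255.255) -> ens15
  184.114.176.0/20 (184.114.176.0 - 184.114.191.255) -> ens8
More-specific entries that do NOT match:
  184.114.179.16/28 (184.114.179.16 - 184.114.179.31) does not contain 184.114.177.22
  184.115.177.0/27 (184.115.177.0 - 184.115.177.31) does not contain 184.114.177.22
  184.114.177.32/27 (184.114.177.32 - 184.114.177.63) does not contain 184.114.177.22
  184.114.181.0/26 (184.114.181.0 - 184.114.181.63) does not contain 184.114.177.22
  184.114.177.64/26 (184.114.177.64 - 184.114.177.127) does not contain 184.114.177.22
  184.114.179.0/25 (184.114.179.0 - 184.114.179.127) does not contain 184.114.177.22
  184.114.240.0/22 (184.114.240.0 - 184.114.243.255) does not contain 184.114.177.22
  184.114.160.0/22 (184.114.160.0 - 184.114.163.255) does not contain 184.114.177.22
Longest matching prefix is /20 -> interface ens8.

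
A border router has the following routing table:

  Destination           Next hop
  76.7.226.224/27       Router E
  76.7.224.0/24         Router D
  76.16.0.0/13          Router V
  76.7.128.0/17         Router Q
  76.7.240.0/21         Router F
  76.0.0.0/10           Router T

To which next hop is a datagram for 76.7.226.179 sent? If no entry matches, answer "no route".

Routes whose prefix contains 76.7.226.179:
  76.0.0.0/10 (76.0.0.0 - 76.63.255.255) -> Router T
  76.7.128.0/17 (76.7.128.0 - 76.7.255.255) -> Router Q
More-specific entries that do NOT match:
  76.7.226.224/27 (76.7.226.224 - 76.7.226.255) does not contain 76.7.226.179
  76.7.224.0/24 (76.7.224.0 - 76.7.224.255) does not contain 76.7.226.179
  76.7.240.0/21 (76.7.240.0 - 76.7.247.255) does not contain 76.7.226.179
Longest matching prefix is /17 -> next hop Router Q.

Router Q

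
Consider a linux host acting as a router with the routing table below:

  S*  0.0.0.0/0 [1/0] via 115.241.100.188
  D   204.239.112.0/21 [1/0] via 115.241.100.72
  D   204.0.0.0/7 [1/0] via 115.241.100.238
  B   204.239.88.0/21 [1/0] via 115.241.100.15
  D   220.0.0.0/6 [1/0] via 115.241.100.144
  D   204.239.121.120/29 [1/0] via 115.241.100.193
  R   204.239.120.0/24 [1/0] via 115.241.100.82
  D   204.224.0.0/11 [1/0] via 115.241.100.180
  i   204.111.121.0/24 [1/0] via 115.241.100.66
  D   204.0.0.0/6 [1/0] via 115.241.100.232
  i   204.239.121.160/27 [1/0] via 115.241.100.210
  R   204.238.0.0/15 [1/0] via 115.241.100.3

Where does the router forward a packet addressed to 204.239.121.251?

Routes whose prefix contains 204.239.121.251:
  0.0.0.0/0 (default, matches everything) -> 115.241.100.188
  204.0.0.0/6 (204.0.0.0 - 207.255.255.255) -> 115.241.100.232
  204.0.0.0/7 (204.0.0.0 - 205.255.255.255) -> 115.241.100.238
  204.224.0.0/11 (204.224.0.0 - 204.255.255.255) -> 115.241.100.180
  204.238.0.0/15 (204.238.0.0 - 204.239.255.255) -> 115.241.100.3
More-specific entries that do NOT match:
  204.239.121.120/29 (204.239.121.120 - 204.239.121.127) does not contain 204.239.121.251
  204.239.121.160/27 (204.239.121.160 - 204.239.121.191) does not contain 204.239.121.251
  204.239.120.0/24 (204.239.120.0 - 204.239.120.255) does not contain 204.239.121.251
  204.111.121.0/24 (204.111.121.0 - 204.111.121.255) does not contain 204.239.121.251
  204.239.112.0/21 (204.239.112.0 - 204.239.119.255) does not contain 204.239.121.251
  204.239.88.0/21 (204.239.88.0 - 204.239.95.255) does not contain 204.239.121.251
Longest matching prefix is /15 -> next hop 115.241.100.3.

115.241.100.3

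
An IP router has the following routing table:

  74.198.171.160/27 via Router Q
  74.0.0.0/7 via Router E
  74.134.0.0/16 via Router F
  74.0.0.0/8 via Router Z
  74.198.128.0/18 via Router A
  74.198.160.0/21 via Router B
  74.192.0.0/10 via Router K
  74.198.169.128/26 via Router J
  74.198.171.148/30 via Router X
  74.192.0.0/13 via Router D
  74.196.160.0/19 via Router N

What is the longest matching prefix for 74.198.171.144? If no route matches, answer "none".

74.198.128.0/18

Entries matching 74.198.171.144:
  74.0.0.0/7 (74.0.0.0 - 75.255.255.255)
  74.0.0.0/8 (74.0.0.0 - 74.255.255.255)
  74.192.0.0/10 (74.192.0.0 - 74.255.255.255)
  74.192.0.0/13 (74.192.0.0 - 74.199.255.255)
  74.198.128.0/18 (74.198.128.0 - 74.198.191.255)
Most specific is 74.198.128.0/18.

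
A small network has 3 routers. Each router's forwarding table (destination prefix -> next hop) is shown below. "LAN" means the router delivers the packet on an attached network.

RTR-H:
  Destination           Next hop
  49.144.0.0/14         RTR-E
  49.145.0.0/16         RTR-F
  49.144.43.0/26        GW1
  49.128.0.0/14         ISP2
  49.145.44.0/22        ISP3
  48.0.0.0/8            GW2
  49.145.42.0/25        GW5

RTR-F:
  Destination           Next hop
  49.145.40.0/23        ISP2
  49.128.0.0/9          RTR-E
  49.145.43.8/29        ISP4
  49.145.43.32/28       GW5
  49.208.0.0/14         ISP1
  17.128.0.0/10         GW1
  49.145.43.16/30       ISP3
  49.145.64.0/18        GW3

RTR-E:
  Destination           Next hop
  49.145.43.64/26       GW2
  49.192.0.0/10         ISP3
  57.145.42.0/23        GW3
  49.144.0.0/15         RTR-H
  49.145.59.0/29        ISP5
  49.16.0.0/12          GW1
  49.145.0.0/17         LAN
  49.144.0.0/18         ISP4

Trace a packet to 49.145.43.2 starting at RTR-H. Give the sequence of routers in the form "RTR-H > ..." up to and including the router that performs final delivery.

At RTR-H: longest match for 49.145.43.2 is 49.145.0.0/16 -> RTR-F
At RTR-F: longest match for 49.145.43.2 is 49.128.0.0/9 -> RTR-E
At RTR-E: longest match for 49.145.43.2 is 49.145.0.0/17 -> LAN

RTR-H > RTR-F > RTR-E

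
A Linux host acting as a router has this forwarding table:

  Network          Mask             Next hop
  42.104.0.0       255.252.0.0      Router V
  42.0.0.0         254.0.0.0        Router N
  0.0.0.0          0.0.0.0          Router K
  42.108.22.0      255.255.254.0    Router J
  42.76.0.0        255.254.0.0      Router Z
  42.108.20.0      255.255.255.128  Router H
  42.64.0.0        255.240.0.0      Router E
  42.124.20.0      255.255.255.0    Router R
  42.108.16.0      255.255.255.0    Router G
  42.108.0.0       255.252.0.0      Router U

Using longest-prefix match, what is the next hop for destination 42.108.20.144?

Routes whose prefix contains 42.108.20.144:
  0.0.0.0/0 (default, matches everything) -> Router K
  42.0.0.0/7 (42.0.0.0 - 43.255.255.255) -> Router N
  42.108.0.0/14 (42.108.0.0 - 42.111.255.255) -> Router U
More-specific entries that do NOT match:
  42.108.20.0/25 (42.108.20.0 - 42.108.20.127) does not contain 42.108.20.144
  42.124.20.0/24 (42.124.20.0 - 42.124.20.255) does not contain 42.108.20.144
  42.108.16.0/24 (42.108.16.0 - 42.108.16.255) does not contain 42.108.20.144
  42.108.22.0/23 (42.108.22.0 - 42.108.23.255) does not contain 42.108.20.144
  42.76.0.0/15 (42.76.0.0 - 42.77.255.255) does not contain 42.108.20.144
Longest matching prefix is /14 -> next hop Router U.

Router U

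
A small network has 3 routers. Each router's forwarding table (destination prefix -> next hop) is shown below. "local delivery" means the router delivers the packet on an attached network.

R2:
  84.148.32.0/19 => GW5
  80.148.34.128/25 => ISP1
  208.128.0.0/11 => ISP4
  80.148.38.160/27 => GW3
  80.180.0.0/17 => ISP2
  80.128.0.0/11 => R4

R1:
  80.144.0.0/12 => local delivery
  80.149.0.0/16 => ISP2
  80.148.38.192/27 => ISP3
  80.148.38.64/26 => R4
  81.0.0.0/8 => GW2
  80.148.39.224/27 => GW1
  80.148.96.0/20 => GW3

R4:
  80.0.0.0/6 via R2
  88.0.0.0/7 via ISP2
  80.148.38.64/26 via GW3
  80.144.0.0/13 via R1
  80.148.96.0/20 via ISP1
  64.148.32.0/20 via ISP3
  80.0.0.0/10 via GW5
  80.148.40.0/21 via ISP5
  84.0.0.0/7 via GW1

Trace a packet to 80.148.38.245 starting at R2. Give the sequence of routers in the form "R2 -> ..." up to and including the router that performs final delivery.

At R2: longest match for 80.148.38.245 is 80.128.0.0/11 -> R4
At R4: longest match for 80.148.38.245 is 80.144.0.0/13 -> R1
At R1: longest match for 80.148.38.245 is 80.144.0.0/12 -> local delivery

R2 -> R4 -> R1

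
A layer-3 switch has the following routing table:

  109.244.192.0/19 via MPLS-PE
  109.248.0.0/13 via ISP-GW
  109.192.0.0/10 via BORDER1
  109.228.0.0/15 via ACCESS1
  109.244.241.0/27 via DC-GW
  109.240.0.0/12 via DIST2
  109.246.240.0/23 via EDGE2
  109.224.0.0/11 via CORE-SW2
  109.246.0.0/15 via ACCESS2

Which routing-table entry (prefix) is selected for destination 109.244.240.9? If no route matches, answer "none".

Entries matching 109.244.240.9:
  109.192.0.0/10 (109.192.0.0 - 109.255.255.255)
  109.224.0.0/11 (109.224.0.0 - 109.255.255.255)
  109.240.0.0/12 (109.240.0.0 - 109.255.255.255)
Most specific is 109.240.0.0/12.

109.240.0.0/12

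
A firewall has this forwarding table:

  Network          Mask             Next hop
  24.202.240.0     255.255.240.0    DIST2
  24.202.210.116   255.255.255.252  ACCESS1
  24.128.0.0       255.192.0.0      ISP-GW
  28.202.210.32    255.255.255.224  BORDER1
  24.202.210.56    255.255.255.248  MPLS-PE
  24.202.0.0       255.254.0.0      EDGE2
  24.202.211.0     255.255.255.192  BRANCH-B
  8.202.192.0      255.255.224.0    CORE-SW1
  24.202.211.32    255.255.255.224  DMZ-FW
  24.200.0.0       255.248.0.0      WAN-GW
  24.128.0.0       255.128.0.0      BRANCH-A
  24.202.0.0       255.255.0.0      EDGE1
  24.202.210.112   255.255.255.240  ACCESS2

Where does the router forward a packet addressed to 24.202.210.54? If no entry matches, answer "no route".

Routes whose prefix contains 24.202.210.54:
  24.128.0.0/9 (24.128.0.0 - 24.255.255.255) -> BRANCH-A
  24.200.0.0/13 (24.200.0.0 - 24.207.255.255) -> WAN-GW
  24.202.0.0/15 (24.202.0.0 - 24.203.255.255) -> EDGE2
  24.202.0.0/16 (24.202.0.0 - 24.202.255.255) -> EDGE1
More-specific entries that do NOT match:
  24.202.210.116/30 (24.202.210.116 - 24.202.210.119) does not contain 24.202.210.54
  24.202.210.56/29 (24.202.210.56 - 24.202.210.63) does not contain 24.202.210.54
  24.202.210.112/28 (24.202.210.112 - 24.202.210.127) does not contain 24.202.210.54
  28.202.210.32/27 (28.202.210.32 - 28.202.210.63) does not contain 24.202.210.54
  24.202.211.32/27 (24.202.211.32 - 24.202.211.63) does not contain 24.202.210.54
  24.202.211.0/26 (24.202.211.0 - 24.202.211.63) does not contain 24.202.210.54
  24.202.240.0/20 (24.202.240.0 - 24.202.255.255) does not contain 24.202.210.54
  8.202.192.0/19 (8.202.192.0 - 8.202.223.255) does not contain 24.202.210.54
Longest matching prefix is /16 -> next hop EDGE1.

EDGE1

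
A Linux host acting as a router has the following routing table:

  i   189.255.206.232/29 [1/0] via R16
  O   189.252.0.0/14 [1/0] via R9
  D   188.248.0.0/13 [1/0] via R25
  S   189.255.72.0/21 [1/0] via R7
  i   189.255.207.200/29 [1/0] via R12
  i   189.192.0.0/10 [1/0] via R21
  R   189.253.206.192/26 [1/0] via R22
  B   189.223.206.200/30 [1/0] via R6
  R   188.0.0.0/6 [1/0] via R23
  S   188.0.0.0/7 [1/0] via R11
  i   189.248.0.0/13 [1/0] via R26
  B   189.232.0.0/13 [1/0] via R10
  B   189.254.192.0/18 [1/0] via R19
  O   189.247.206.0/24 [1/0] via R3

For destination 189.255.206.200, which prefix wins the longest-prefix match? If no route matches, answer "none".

189.252.0.0/14

Entries matching 189.255.206.200:
  188.0.0.0/6 (188.0.0.0 - 191.255.255.255)
  188.0.0.0/7 (188.0.0.0 - 189.255.255.255)
  189.192.0.0/10 (189.192.0.0 - 189.255.255.255)
  189.248.0.0/13 (189.248.0.0 - 189.255.255.255)
  189.252.0.0/14 (189.252.0.0 - 189.255.255.255)
Most specific is 189.252.0.0/14.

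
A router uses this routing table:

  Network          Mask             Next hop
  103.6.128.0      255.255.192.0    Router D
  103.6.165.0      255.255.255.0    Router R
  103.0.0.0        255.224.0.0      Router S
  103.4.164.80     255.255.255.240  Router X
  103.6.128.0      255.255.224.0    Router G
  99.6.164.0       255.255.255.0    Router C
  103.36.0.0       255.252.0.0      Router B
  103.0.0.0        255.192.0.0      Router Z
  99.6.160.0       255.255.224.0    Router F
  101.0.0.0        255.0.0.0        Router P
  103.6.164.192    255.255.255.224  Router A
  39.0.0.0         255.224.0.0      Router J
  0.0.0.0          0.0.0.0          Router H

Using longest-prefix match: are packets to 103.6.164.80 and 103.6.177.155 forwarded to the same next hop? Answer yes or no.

yes

103.6.164.80: longest match 103.6.128.0/18 -> Router D
103.6.177.155: longest match 103.6.128.0/18 -> Router D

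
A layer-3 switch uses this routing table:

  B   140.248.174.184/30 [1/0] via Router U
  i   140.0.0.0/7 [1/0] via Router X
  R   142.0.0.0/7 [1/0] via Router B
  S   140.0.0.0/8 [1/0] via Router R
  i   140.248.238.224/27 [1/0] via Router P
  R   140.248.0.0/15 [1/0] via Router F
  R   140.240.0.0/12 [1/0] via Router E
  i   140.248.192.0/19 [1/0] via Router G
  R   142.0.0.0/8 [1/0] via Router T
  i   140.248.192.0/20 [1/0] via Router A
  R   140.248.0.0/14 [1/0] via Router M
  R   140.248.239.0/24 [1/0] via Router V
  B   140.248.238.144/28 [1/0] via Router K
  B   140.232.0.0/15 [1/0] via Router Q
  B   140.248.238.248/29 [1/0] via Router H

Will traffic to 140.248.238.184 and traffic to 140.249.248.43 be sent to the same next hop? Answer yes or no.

yes

140.248.238.184: longest match 140.248.0.0/15 -> Router F
140.249.248.43: longest match 140.248.0.0/15 -> Router F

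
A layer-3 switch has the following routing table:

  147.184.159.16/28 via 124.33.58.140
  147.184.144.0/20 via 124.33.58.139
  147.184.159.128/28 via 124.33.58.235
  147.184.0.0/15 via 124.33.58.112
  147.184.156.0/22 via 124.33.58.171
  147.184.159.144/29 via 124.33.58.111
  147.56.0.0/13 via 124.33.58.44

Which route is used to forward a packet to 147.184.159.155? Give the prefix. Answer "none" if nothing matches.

147.184.156.0/22

Entries matching 147.184.159.155:
  147.184.0.0/15 (147.184.0.0 - 147.185.255.255)
  147.184.144.0/20 (147.184.144.0 - 147.184.159.255)
  147.184.156.0/22 (147.184.156.0 - 147.184.159.255)
Most specific is 147.184.156.0/22.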